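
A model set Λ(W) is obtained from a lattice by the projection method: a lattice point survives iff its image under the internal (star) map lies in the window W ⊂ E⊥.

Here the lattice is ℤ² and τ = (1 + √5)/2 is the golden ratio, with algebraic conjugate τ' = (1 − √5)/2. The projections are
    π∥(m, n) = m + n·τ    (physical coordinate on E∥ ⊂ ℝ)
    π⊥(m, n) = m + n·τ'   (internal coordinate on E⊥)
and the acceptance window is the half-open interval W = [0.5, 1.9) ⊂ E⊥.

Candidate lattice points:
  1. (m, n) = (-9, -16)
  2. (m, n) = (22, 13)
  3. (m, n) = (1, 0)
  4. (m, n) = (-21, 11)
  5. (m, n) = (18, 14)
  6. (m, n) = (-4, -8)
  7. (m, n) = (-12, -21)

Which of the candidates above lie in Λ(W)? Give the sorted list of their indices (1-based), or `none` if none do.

Compute τ' = (1−√5)/2 = -0.6180, so π⊥(m,n) = m -0.6180·n.
[1] lift (-9,-16): star map gives 0.8885; window check 0.5 ≤ 0.8885 < 1.9 is true → IN Λ
[2] lift (22,13): star map gives 13.9656; window check 0.5 ≤ 13.9656 < 1.9 is false → out
[3] lift (1,0): star map gives 1.0000; window check 0.5 ≤ 1.0000 < 1.9 is true → IN Λ
[4] lift (-21,11): star map gives -27.7984; window check 0.5 ≤ -27.7984 < 1.9 is false → out
[5] lift (18,14): star map gives 9.3475; window check 0.5 ≤ 9.3475 < 1.9 is false → out
[6] lift (-4,-8): star map gives 0.9443; window check 0.5 ≤ 0.9443 < 1.9 is true → IN Λ
[7] lift (-12,-21): star map gives 0.9787; window check 0.5 ≤ 0.9787 < 1.9 is true → IN Λ

1, 3, 6, 7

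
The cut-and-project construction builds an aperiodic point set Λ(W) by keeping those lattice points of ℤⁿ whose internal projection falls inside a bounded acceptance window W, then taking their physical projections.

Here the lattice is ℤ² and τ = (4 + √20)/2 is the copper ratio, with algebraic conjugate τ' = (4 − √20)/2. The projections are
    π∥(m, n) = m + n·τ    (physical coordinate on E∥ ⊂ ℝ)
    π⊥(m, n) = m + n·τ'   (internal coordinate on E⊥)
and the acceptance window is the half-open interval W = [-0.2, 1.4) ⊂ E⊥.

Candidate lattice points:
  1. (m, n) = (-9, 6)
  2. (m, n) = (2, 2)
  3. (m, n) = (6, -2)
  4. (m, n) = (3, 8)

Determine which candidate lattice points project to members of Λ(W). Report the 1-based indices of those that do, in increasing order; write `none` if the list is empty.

4

Numerically τ ≈ 4.2361 and τ' = −1/τ ≈ -0.2361.
[1] lift (-9,6): star map gives -10.4164; window check -0.2 ≤ -10.4164 < 1.4 is false → out
[2] lift (2,2): star map gives 1.5279; window check -0.2 ≤ 1.5279 < 1.4 is false → out
[3] lift (6,-2): star map gives 6.4721; window check -0.2 ≤ 6.4721 < 1.4 is false → out
[4] lift (3,8): star map gives 1.1115; window check -0.2 ≤ 1.1115 < 1.4 is true → IN Λ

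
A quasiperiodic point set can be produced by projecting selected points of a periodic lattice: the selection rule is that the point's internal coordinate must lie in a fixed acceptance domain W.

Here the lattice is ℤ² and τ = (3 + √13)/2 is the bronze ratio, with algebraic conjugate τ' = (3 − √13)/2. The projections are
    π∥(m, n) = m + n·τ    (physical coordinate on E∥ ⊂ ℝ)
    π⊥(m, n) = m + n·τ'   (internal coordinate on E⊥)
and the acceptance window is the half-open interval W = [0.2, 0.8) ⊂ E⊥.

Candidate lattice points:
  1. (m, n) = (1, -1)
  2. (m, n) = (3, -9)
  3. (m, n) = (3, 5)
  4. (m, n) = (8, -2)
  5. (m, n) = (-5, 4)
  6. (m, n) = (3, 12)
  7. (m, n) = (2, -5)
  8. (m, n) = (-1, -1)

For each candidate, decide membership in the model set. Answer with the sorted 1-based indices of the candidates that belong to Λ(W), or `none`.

Compute τ' = (3−√13)/2 = -0.30278, so π⊥(m,n) = m -0.30278·n.
#1 (1,-1): internal coord 1 + (-1)·τ' = +1.30278; +1.30278 ∉ [0.2, 0.8) → out
#2 (3,-9): internal coord 3 + (-9)·τ' = +5.72498; +5.72498 ∉ [0.2, 0.8) → out
#3 (3,5): internal coord 3 + (5)·τ' = +1.48612; +1.48612 ∉ [0.2, 0.8) → out
#4 (8,-2): internal coord 8 + (-2)·τ' = +8.60555; +8.60555 ∉ [0.2, 0.8) → out
#5 (-5,4): internal coord -5 + (4)·τ' = -6.21110; -6.21110 ∉ [0.2, 0.8) → out
#6 (3,12): internal coord 3 + (12)·τ' = -0.63331; -0.63331 ∉ [0.2, 0.8) → out
#7 (2,-5): internal coord 2 + (-5)·τ' = +3.51388; +3.51388 ∉ [0.2, 0.8) → out
#8 (-1,-1): internal coord -1 + (-1)·τ' = -0.69722; -0.69722 ∉ [0.2, 0.8) → out

none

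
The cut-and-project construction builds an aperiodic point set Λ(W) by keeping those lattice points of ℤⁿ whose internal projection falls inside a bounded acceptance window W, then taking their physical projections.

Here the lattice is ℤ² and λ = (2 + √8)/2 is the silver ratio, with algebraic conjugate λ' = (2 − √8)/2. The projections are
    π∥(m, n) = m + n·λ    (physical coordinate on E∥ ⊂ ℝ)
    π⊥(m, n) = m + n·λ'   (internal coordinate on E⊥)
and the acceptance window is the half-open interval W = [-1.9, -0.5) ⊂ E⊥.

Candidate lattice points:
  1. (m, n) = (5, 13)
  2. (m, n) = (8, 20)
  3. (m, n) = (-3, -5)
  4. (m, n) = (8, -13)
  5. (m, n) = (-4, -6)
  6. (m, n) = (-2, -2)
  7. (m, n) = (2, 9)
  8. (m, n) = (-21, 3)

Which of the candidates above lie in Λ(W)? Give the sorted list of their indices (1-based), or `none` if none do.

3, 5, 6, 7

Numerically λ ≈ 2.4142 and λ' = −1/λ ≈ -0.4142.
#1 (5,13): internal coord 5 + (13)·λ' = -0.3848; -0.3848 ∉ [-1.9, -0.5) → out
#2 (8,20): internal coord 8 + (20)·λ' = -0.2843; -0.2843 ∉ [-1.9, -0.5) → out
#3 (-3,-5): internal coord -3 + (-5)·λ' = -0.9289; -0.9289 ∈ [-1.9, -0.5) → IN Λ
#4 (8,-13): internal coord 8 + (-13)·λ' = +13.3848; +13.3848 ∉ [-1.9, -0.5) → out
#5 (-4,-6): internal coord -4 + (-6)·λ' = -1.5147; -1.5147 ∈ [-1.9, -0.5) → IN Λ
#6 (-2,-2): internal coord -2 + (-2)·λ' = -1.1716; -1.1716 ∈ [-1.9, -0.5) → IN Λ
#7 (2,9): internal coord 2 + (9)·λ' = -1.7279; -1.7279 ∈ [-1.9, -0.5) → IN Λ
#8 (-21,3): internal coord -21 + (3)·λ' = -22.2426; -22.2426 ∉ [-1.9, -0.5) → out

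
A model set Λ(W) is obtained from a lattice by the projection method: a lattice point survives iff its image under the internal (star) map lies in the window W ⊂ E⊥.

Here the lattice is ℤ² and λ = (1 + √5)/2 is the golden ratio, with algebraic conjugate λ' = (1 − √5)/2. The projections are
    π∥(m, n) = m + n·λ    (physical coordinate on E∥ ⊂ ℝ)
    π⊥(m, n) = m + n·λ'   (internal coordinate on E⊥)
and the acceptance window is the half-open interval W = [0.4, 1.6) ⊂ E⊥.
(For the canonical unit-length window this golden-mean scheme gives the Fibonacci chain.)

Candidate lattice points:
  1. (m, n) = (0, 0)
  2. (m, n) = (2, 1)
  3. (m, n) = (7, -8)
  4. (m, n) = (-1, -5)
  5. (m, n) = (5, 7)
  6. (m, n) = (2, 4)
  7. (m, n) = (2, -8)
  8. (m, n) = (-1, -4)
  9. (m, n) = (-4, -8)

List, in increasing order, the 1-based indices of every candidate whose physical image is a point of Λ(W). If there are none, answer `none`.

λ' = (1−√5)/2 ≈ -0.6180.
#1 (0,0): internal coord 0 + (0)·λ' = +0.0000; +0.0000 ∉ [0.4, 1.6) → out
#2 (2,1): internal coord 2 + (1)·λ' = +1.3820; +1.3820 ∈ [0.4, 1.6) → IN Λ
#3 (7,-8): internal coord 7 + (-8)·λ' = +11.9443; +11.9443 ∉ [0.4, 1.6) → out
#4 (-1,-5): internal coord -1 + (-5)·λ' = +2.0902; +2.0902 ∉ [0.4, 1.6) → out
#5 (5,7): internal coord 5 + (7)·λ' = +0.6738; +0.6738 ∈ [0.4, 1.6) → IN Λ
#6 (2,4): internal coord 2 + (4)·λ' = -0.4721; -0.4721 ∉ [0.4, 1.6) → out
#7 (2,-8): internal coord 2 + (-8)·λ' = +6.9443; +6.9443 ∉ [0.4, 1.6) → out
#8 (-1,-4): internal coord -1 + (-4)·λ' = +1.4721; +1.4721 ∈ [0.4, 1.6) → IN Λ
#9 (-4,-8): internal coord -4 + (-8)·λ' = +0.9443; +0.9443 ∈ [0.4, 1.6) → IN Λ

2, 5, 8, 9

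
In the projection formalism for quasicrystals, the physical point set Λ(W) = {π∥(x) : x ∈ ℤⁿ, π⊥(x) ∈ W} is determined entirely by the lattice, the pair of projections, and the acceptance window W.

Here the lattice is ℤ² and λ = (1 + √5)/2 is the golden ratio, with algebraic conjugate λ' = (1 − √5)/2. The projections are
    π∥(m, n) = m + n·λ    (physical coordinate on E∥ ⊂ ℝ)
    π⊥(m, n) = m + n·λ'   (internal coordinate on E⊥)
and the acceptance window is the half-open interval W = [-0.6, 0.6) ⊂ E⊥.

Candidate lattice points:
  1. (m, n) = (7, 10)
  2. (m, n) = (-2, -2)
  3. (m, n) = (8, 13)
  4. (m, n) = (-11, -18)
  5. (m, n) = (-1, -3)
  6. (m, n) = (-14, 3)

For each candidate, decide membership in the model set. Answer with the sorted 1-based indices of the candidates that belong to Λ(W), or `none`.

Compute λ' = (1−√5)/2 = -0.61803, so π⊥(m,n) = m -0.61803·n.
#1 (7,10): internal coord 7 + (10)·λ' = +0.81966; +0.81966 ∉ [-0.6, 0.6) → out
#2 (-2,-2): internal coord -2 + (-2)·λ' = -0.76393; -0.76393 ∉ [-0.6, 0.6) → out
#3 (8,13): internal coord 8 + (13)·λ' = -0.03444; -0.03444 ∈ [-0.6, 0.6) → IN Λ
#4 (-11,-18): internal coord -11 + (-18)·λ' = +0.12461; +0.12461 ∈ [-0.6, 0.6) → IN Λ
#5 (-1,-3): internal coord -1 + (-3)·λ' = +0.85410; +0.85410 ∉ [-0.6, 0.6) → out
#6 (-14,3): internal coord -14 + (3)·λ' = -15.85410; -15.85410 ∉ [-0.6, 0.6) → out

3, 4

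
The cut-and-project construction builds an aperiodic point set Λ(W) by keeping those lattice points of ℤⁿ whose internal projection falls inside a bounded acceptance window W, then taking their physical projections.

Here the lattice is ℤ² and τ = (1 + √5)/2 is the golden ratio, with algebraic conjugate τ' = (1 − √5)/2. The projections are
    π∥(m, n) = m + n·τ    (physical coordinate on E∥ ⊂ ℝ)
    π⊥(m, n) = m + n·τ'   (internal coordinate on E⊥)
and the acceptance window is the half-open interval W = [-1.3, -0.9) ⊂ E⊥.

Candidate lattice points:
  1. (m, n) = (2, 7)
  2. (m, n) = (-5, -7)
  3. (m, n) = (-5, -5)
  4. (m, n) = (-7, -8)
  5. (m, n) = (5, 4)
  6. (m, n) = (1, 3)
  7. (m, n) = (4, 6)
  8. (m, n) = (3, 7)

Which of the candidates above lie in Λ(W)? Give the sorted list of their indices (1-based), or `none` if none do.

none

Compute τ' = (1−√5)/2 = -0.618034, so π⊥(m,n) = m -0.618034·n.
[1] lift (2,7): star map gives -2.326238; window check -1.3 ≤ -2.326238 < -0.9 is false → out
[2] lift (-5,-7): star map gives -0.673762; window check -1.3 ≤ -0.673762 < -0.9 is false → out
[3] lift (-5,-5): star map gives -1.909830; window check -1.3 ≤ -1.909830 < -0.9 is false → out
[4] lift (-7,-8): star map gives -2.055728; window check -1.3 ≤ -2.055728 < -0.9 is false → out
[5] lift (5,4): star map gives 2.527864; window check -1.3 ≤ 2.527864 < -0.9 is false → out
[6] lift (1,3): star map gives -0.854102; window check -1.3 ≤ -0.854102 < -0.9 is false → out
[7] lift (4,6): star map gives 0.291796; window check -1.3 ≤ 0.291796 < -0.9 is false → out
[8] lift (3,7): star map gives -1.326238; window check -1.3 ≤ -1.326238 < -0.9 is false → out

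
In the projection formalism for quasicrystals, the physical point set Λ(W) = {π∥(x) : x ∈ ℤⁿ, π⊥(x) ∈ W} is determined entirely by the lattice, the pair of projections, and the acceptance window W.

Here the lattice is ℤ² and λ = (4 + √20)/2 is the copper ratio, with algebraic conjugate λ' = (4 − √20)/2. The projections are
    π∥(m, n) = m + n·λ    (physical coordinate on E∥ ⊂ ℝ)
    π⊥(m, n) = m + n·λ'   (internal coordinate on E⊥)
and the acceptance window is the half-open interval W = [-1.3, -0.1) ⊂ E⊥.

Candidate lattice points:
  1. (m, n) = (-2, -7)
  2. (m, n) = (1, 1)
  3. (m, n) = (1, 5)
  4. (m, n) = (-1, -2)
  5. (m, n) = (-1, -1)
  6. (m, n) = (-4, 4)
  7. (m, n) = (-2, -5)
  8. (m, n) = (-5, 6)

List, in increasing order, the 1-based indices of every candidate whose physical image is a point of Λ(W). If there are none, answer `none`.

λ' = (4−√20)/2 ≈ -0.2361.
candidate 1: (m,n)=(-2,-7) → π∥ = -2-7·λ ≈ -31.6525, π⊥ = -2-7·λ' ≈ -0.3475 ∈ [-1.3, -0.1) ⇒ IN Λ
candidate 2: (m,n)=(1,1) → π∥ = 1+1·λ ≈ 5.2361, π⊥ = 1+1·λ' ≈ 0.7639 ∉ [-1.3, -0.1) ⇒ out
candidate 3: (m,n)=(1,5) → π∥ = 1+5·λ ≈ 22.1803, π⊥ = 1+5·λ' ≈ -0.1803 ∈ [-1.3, -0.1) ⇒ IN Λ
candidate 4: (m,n)=(-1,-2) → π∥ = -1-2·λ ≈ -9.4721, π⊥ = -1-2·λ' ≈ -0.5279 ∈ [-1.3, -0.1) ⇒ IN Λ
candidate 5: (m,n)=(-1,-1) → π∥ = -1-1·λ ≈ -5.2361, π⊥ = -1-1·λ' ≈ -0.7639 ∈ [-1.3, -0.1) ⇒ IN Λ
candidate 6: (m,n)=(-4,4) → π∥ = -4+4·λ ≈ 12.9443, π⊥ = -4+4·λ' ≈ -4.9443 ∉ [-1.3, -0.1) ⇒ out
candidate 7: (m,n)=(-2,-5) → π∥ = -2-5·λ ≈ -23.1803, π⊥ = -2-5·λ' ≈ -0.8197 ∈ [-1.3, -0.1) ⇒ IN Λ
candidate 8: (m,n)=(-5,6) → π∥ = -5+6·λ ≈ 20.4164, π⊥ = -5+6·λ' ≈ -6.4164 ∉ [-1.3, -0.1) ⇒ out

1, 3, 4, 5, 7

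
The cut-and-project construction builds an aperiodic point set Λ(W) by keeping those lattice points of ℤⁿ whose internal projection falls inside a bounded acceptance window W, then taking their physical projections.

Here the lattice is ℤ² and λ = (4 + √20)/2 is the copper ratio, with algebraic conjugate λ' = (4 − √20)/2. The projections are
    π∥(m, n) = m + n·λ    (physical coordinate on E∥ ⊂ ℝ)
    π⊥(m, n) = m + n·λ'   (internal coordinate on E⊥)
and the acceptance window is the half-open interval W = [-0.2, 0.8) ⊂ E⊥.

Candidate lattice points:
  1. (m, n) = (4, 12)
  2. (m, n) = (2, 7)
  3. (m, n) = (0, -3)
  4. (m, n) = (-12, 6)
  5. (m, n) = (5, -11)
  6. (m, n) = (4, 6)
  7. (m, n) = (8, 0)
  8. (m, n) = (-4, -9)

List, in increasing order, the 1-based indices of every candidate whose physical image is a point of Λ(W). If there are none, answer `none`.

2, 3

λ' = (4−√20)/2 ≈ -0.2361.
#1 (4,12): internal coord 4 + (12)·λ' = +1.1672; +1.1672 ∉ [-0.2, 0.8) → out
#2 (2,7): internal coord 2 + (7)·λ' = +0.3475; +0.3475 ∈ [-0.2, 0.8) → IN Λ
#3 (0,-3): internal coord 0 + (-3)·λ' = +0.7082; +0.7082 ∈ [-0.2, 0.8) → IN Λ
#4 (-12,6): internal coord -12 + (6)·λ' = -13.4164; -13.4164 ∉ [-0.2, 0.8) → out
#5 (5,-11): internal coord 5 + (-11)·λ' = +7.5967; +7.5967 ∉ [-0.2, 0.8) → out
#6 (4,6): internal coord 4 + (6)·λ' = +2.5836; +2.5836 ∉ [-0.2, 0.8) → out
#7 (8,0): internal coord 8 + (0)·λ' = +8.0000; +8.0000 ∉ [-0.2, 0.8) → out
#8 (-4,-9): internal coord -4 + (-9)·λ' = -1.8754; -1.8754 ∉ [-0.2, 0.8) → out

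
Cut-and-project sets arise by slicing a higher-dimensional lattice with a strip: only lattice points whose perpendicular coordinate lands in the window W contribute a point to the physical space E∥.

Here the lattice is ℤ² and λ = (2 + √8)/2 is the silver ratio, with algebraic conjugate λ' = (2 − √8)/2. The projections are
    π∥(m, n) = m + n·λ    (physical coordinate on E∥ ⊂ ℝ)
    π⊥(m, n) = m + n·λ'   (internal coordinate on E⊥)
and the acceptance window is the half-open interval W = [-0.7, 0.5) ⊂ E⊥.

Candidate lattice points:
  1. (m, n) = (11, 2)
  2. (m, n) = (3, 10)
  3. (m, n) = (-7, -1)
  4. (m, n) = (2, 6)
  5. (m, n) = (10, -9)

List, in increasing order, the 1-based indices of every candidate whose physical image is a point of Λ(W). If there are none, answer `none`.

4

Compute λ' = (2−√8)/2 = -0.414214, so π⊥(m,n) = m -0.414214·n.
[1] lift (11,2): star map gives 10.171573; window check -0.7 ≤ 10.171573 < 0.5 is false → out
[2] lift (3,10): star map gives -1.142136; window check -0.7 ≤ -1.142136 < 0.5 is false → out
[3] lift (-7,-1): star map gives -6.585786; window check -0.7 ≤ -6.585786 < 0.5 is false → out
[4] lift (2,6): star map gives -0.485281; window check -0.7 ≤ -0.485281 < 0.5 is true → IN Λ
[5] lift (10,-9): star map gives 13.727922; window check -0.7 ≤ 13.727922 < 0.5 is false → out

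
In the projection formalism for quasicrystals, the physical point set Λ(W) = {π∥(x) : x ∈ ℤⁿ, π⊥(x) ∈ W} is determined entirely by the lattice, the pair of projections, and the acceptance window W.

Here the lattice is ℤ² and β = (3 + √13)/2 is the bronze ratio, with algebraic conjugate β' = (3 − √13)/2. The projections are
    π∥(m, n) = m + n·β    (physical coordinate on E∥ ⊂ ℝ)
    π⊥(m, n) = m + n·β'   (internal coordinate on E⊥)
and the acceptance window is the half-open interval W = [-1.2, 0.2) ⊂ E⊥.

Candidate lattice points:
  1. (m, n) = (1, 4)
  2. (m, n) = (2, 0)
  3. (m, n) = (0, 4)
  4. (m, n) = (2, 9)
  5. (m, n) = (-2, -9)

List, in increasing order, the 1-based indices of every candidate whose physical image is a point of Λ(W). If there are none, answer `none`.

1, 4

Compute β' = (3−√13)/2 = -0.30278, so π⊥(m,n) = m -0.30278·n.
#1 (1,4): internal coord 1 + (4)·β' = -0.21110; -0.21110 ∈ [-1.2, 0.2) → IN Λ
#2 (2,0): internal coord 2 + (0)·β' = +2.00000; +2.00000 ∉ [-1.2, 0.2) → out
#3 (0,4): internal coord 0 + (4)·β' = -1.21110; -1.21110 ∉ [-1.2, 0.2) → out
#4 (2,9): internal coord 2 + (9)·β' = -0.72498; -0.72498 ∈ [-1.2, 0.2) → IN Λ
#5 (-2,-9): internal coord -2 + (-9)·β' = +0.72498; +0.72498 ∉ [-1.2, 0.2) → out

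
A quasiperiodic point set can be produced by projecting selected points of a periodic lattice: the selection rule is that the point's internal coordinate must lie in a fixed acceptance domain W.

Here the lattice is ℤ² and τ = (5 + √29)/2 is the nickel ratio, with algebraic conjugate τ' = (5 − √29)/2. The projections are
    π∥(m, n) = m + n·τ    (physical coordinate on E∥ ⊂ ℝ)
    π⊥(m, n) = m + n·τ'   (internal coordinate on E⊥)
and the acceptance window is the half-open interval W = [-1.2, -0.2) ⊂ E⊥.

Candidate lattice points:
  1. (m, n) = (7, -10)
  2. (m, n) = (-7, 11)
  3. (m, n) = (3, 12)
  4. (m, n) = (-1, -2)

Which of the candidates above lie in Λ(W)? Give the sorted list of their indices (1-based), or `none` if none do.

4

τ' = (5−√29)/2 ≈ -0.19258.
candidate 1: (m,n)=(7,-10) → π∥ = 7-10·τ ≈ -44.92582, π⊥ = 7-10·τ' ≈ 8.92582 ∉ [-1.2, -0.2) ⇒ out
candidate 2: (m,n)=(-7,11) → π∥ = -7+11·τ ≈ 50.11841, π⊥ = -7+11·τ' ≈ -9.11841 ∉ [-1.2, -0.2) ⇒ out
candidate 3: (m,n)=(3,12) → π∥ = 3+12·τ ≈ 65.31099, π⊥ = 3+12·τ' ≈ 0.68901 ∉ [-1.2, -0.2) ⇒ out
candidate 4: (m,n)=(-1,-2) → π∥ = -1-2·τ ≈ -11.38516, π⊥ = -1-2·τ' ≈ -0.61484 ∈ [-1.2, -0.2) ⇒ IN Λ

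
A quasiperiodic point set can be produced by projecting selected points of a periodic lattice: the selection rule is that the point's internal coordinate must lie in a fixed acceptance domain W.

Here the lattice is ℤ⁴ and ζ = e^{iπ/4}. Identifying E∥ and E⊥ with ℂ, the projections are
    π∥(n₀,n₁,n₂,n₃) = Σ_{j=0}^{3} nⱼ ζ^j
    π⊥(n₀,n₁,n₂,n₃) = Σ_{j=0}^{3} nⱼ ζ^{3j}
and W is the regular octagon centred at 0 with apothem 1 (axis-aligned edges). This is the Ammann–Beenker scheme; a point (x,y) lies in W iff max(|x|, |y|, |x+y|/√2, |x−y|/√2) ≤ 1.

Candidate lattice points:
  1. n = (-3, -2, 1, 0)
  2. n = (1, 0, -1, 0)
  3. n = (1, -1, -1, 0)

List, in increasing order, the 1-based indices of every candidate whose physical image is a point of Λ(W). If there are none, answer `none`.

none

With ζ = e^{iπ/4} the internal vectors are ζ^0,ζ^3,ζ^6,ζ^9.
#1 (-3, -2, 1, 0): internal (-1.585786, -2.414214); octagon support 2.828427 vs apothem 1 → ∉ W
#2 (1, 0, -1, 0): internal (1.000000, 1.000000); octagon support 1.414214 vs apothem 1 → ∉ W
#3 (1, -1, -1, 0): internal (1.707107, 0.292893); octagon support 1.707107 vs apothem 1 → ∉ W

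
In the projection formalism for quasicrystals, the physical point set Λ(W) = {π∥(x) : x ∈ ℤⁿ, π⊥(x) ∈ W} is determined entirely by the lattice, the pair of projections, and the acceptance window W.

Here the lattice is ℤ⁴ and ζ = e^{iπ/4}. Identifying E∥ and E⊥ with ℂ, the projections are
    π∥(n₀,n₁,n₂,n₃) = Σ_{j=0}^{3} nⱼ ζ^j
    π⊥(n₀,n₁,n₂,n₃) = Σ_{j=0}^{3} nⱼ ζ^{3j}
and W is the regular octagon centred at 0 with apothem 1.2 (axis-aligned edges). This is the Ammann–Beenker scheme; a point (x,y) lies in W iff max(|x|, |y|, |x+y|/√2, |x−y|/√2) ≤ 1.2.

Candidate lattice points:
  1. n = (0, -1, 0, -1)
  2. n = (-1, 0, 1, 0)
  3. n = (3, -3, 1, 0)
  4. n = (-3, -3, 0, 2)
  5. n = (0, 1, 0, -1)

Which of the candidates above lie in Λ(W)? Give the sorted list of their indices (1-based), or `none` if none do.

π⊥(n) = n₀ + n₁ζ³ + n₂ζ⁶ + n₃ζ⁹ where ζ = e^{iπ/4}.
#1 (0, -1, 0, -1): internal (0.000000, -1.414214); octagon support 1.414214 vs apothem 1.2 → ∉ W
#2 (-1, 0, 1, 0): internal (-1.000000, -1.000000); octagon support 1.414214 vs apothem 1.2 → ∉ W
#3 (3, -3, 1, 0): internal (5.121320, -3.121320); octagon support 5.828427 vs apothem 1.2 → ∉ W
#4 (-3, -3, 0, 2): internal (0.535534, -0.707107); octagon support 0.878680 vs apothem 1.2 → ∈ W
#5 (0, 1, 0, -1): internal (-1.414214, 0.000000); octagon support 1.414214 vs apothem 1.2 → ∉ W

4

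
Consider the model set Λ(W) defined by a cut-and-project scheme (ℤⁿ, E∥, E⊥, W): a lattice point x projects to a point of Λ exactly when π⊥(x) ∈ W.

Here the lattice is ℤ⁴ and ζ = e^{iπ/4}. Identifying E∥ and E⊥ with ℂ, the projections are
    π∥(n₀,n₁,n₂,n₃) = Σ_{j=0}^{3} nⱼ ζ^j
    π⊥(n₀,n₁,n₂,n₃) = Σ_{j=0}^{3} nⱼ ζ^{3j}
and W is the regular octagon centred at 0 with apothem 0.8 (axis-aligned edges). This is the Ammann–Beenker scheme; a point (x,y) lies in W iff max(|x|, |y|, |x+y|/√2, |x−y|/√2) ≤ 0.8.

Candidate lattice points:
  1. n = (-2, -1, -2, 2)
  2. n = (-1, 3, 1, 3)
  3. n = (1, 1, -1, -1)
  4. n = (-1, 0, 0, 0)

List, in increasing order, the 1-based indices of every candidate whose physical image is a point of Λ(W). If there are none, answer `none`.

none

Internal map: ζ^{3j} for j=0..3 gives (1,0), (−√2/2,√2/2), (0,−1), (√2/2,√2/2).
candidate 1: n = (-2, -1, -2, 2) → π⊥ ≈ (+0.121320, +2.707107); max(|x|,|y|,|x±y|/√2) = 2.707107 > 0.8 ⇒ ∉ W
candidate 2: n = (-1, 3, 1, 3) → π⊥ ≈ (-1.000000, +3.242641); max(|x|,|y|,|x±y|/√2) = 3.242641 > 0.8 ⇒ ∉ W
candidate 3: n = (1, 1, -1, -1) → π⊥ ≈ (-0.414214, +1.000000); max(|x|,|y|,|x±y|/√2) = 1.000000 > 0.8 ⇒ ∉ W
candidate 4: n = (-1, 0, 0, 0) → π⊥ ≈ (-1.000000, +0.000000); max(|x|,|y|,|x±y|/√2) = 1.000000 > 0.8 ⇒ ∉ W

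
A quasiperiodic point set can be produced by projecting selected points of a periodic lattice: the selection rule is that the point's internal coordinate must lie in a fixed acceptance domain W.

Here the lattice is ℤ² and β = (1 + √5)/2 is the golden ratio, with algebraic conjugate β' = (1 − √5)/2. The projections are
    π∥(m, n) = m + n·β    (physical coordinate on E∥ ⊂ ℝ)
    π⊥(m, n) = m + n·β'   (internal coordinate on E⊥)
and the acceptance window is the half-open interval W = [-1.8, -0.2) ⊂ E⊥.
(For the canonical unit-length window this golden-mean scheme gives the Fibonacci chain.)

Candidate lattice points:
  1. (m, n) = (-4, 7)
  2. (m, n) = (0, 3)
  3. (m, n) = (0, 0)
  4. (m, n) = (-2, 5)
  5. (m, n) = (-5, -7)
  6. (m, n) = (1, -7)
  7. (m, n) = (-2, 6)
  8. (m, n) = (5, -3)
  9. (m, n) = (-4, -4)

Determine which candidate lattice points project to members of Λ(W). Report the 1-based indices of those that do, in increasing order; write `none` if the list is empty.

5, 9

Numerically β ≈ 1.61803 and β' = −1/β ≈ -0.61803.
#1 (-4,7): internal coord -4 + (7)·β' = -8.32624; -8.32624 ∉ [-1.8, -0.2) → out
#2 (0,3): internal coord 0 + (3)·β' = -1.85410; -1.85410 ∉ [-1.8, -0.2) → out
#3 (0,0): internal coord 0 + (0)·β' = +0.00000; +0.00000 ∉ [-1.8, -0.2) → out
#4 (-2,5): internal coord -2 + (5)·β' = -5.09017; -5.09017 ∉ [-1.8, -0.2) → out
#5 (-5,-7): internal coord -5 + (-7)·β' = -0.67376; -0.67376 ∈ [-1.8, -0.2) → IN Λ
#6 (1,-7): internal coord 1 + (-7)·β' = +5.32624; +5.32624 ∉ [-1.8, -0.2) → out
#7 (-2,6): internal coord -2 + (6)·β' = -5.70820; -5.70820 ∉ [-1.8, -0.2) → out
#8 (5,-3): internal coord 5 + (-3)·β' = +6.85410; +6.85410 ∉ [-1.8, -0.2) → out
#9 (-4,-4): internal coord -4 + (-4)·β' = -1.52786; -1.52786 ∈ [-1.8, -0.2) → IN Λ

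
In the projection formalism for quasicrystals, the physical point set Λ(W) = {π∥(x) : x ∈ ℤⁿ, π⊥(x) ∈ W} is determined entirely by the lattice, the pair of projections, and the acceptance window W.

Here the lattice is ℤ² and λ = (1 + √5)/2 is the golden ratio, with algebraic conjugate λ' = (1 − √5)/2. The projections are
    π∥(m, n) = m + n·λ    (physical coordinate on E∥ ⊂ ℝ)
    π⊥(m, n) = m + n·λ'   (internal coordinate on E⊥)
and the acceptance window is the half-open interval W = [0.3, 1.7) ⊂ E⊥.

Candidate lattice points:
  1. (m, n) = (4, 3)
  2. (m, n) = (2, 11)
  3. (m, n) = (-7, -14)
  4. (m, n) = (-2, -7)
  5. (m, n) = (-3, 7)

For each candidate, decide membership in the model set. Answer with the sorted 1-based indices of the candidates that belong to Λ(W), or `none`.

3

Compute λ' = (1−√5)/2 = -0.6180, so π⊥(m,n) = m -0.6180·n.
[1] lift (4,3): star map gives 2.1459; window check 0.3 ≤ 2.1459 < 1.7 is false → out
[2] lift (2,11): star map gives -4.7984; window check 0.3 ≤ -4.7984 < 1.7 is false → out
[3] lift (-7,-14): star map gives 1.6525; window check 0.3 ≤ 1.6525 < 1.7 is true → IN Λ
[4] lift (-2,-7): star map gives 2.3262; window check 0.3 ≤ 2.3262 < 1.7 is false → out
[5] lift (-3,7): star map gives -7.3262; window check 0.3 ≤ -7.3262 < 1.7 is false → out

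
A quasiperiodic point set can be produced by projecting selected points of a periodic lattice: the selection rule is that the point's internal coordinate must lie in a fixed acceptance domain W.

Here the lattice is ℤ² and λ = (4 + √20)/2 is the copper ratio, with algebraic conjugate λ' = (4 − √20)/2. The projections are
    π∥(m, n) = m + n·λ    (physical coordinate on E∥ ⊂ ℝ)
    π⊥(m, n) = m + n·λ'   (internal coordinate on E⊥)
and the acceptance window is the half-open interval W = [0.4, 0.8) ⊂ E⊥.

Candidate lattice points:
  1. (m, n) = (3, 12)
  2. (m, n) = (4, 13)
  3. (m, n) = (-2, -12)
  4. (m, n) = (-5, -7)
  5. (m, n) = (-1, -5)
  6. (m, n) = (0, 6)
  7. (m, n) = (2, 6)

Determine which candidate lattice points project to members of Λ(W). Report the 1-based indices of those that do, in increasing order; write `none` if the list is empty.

7

Numerically λ ≈ 4.23607 and λ' = −1/λ ≈ -0.23607.
#1 (3,12): internal coord 3 + (12)·λ' = +0.16718; +0.16718 ∉ [0.4, 0.8) → out
#2 (4,13): internal coord 4 + (13)·λ' = +0.93112; +0.93112 ∉ [0.4, 0.8) → out
#3 (-2,-12): internal coord -2 + (-12)·λ' = +0.83282; +0.83282 ∉ [0.4, 0.8) → out
#4 (-5,-7): internal coord -5 + (-7)·λ' = -3.34752; -3.34752 ∉ [0.4, 0.8) → out
#5 (-1,-5): internal coord -1 + (-5)·λ' = +0.18034; +0.18034 ∉ [0.4, 0.8) → out
#6 (0,6): internal coord 0 + (6)·λ' = -1.41641; -1.41641 ∉ [0.4, 0.8) → out
#7 (2,6): internal coord 2 + (6)·λ' = +0.58359; +0.58359 ∈ [0.4, 0.8) → IN Λ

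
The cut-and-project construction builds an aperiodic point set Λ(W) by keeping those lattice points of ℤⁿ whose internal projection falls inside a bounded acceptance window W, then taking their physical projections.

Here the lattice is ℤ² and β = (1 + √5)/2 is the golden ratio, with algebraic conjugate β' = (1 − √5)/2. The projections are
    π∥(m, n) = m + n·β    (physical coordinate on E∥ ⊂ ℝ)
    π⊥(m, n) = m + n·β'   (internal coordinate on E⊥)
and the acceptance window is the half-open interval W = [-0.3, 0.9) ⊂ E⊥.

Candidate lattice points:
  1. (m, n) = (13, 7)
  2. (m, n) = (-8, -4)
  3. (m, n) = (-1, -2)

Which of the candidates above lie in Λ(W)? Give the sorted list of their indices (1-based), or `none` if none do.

Compute β' = (1−√5)/2 = -0.61803, so π⊥(m,n) = m -0.61803·n.
[1] lift (13,7): star map gives 8.67376; window check -0.3 ≤ 8.67376 < 0.9 is false → out
[2] lift (-8,-4): star map gives -5.52786; window check -0.3 ≤ -5.52786 < 0.9 is false → out
[3] lift (-1,-2): star map gives 0.23607; window check -0.3 ≤ 0.23607 < 0.9 is true → IN Λ

3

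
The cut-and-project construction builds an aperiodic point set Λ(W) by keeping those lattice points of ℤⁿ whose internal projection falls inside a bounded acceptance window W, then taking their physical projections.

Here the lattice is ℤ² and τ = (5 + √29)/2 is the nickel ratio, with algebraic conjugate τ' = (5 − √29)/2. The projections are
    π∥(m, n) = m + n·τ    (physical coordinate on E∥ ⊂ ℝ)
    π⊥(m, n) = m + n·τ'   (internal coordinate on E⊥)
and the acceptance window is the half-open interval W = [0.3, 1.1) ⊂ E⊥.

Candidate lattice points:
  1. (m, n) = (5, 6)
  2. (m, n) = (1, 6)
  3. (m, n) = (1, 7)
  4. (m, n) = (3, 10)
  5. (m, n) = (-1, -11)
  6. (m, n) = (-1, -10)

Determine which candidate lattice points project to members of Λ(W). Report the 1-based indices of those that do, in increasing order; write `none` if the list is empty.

4, 6

Numerically τ ≈ 5.192582 and τ' = −1/τ ≈ -0.192582.
[1] lift (5,6): star map gives 3.844506; window check 0.3 ≤ 3.844506 < 1.1 is false → out
[2] lift (1,6): star map gives -0.155494; window check 0.3 ≤ -0.155494 < 1.1 is false → out
[3] lift (1,7): star map gives -0.348077; window check 0.3 ≤ -0.348077 < 1.1 is false → out
[4] lift (3,10): star map gives 1.074176; window check 0.3 ≤ 1.074176 < 1.1 is true → IN Λ
[5] lift (-1,-11): star map gives 1.118406; window check 0.3 ≤ 1.118406 < 1.1 is false → out
[6] lift (-1,-10): star map gives 0.925824; window check 0.3 ≤ 0.925824 < 1.1 is true → IN Λ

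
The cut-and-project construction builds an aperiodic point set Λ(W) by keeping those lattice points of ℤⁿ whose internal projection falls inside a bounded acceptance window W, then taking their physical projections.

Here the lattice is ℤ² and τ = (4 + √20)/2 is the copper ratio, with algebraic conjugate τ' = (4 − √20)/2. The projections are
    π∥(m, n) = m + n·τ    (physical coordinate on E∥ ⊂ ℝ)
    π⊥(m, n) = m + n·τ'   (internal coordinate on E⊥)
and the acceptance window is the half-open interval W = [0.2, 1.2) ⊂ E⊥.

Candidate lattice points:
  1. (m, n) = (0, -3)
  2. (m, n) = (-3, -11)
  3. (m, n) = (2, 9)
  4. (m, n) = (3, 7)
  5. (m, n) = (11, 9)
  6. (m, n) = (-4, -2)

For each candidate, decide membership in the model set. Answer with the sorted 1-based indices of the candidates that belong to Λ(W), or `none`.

1

Compute τ' = (4−√20)/2 = -0.23607, so π⊥(m,n) = m -0.23607·n.
[1] lift (0,-3): star map gives 0.70820; window check 0.2 ≤ 0.70820 < 1.2 is true → IN Λ
[2] lift (-3,-11): star map gives -0.40325; window check 0.2 ≤ -0.40325 < 1.2 is false → out
[3] lift (2,9): star map gives -0.12461; window check 0.2 ≤ -0.12461 < 1.2 is false → out
[4] lift (3,7): star map gives 1.34752; window check 0.2 ≤ 1.34752 < 1.2 is false → out
[5] lift (11,9): star map gives 8.87539; window check 0.2 ≤ 8.87539 < 1.2 is false → out
[6] lift (-4,-2): star map gives -3.52786; window check 0.2 ≤ -3.52786 < 1.2 is false → out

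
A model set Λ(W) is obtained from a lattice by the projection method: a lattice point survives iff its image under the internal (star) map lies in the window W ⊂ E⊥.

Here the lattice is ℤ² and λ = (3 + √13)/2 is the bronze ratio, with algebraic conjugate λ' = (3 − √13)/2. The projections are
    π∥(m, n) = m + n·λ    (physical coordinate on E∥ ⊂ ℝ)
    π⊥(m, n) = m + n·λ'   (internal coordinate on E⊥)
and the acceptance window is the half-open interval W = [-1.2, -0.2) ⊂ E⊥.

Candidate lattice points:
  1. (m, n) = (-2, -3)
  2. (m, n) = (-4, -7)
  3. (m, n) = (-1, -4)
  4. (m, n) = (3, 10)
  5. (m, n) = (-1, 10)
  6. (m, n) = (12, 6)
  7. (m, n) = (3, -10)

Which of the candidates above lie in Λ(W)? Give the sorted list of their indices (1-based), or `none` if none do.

Numerically λ ≈ 3.302776 and λ' = −1/λ ≈ -0.302776.
candidate 1: (m,n)=(-2,-3) → π∥ = -2-3·λ ≈ -11.908327, π⊥ = -2-3·λ' ≈ -1.091673 ∈ [-1.2, -0.2) ⇒ IN Λ
candidate 2: (m,n)=(-4,-7) → π∥ = -4-7·λ ≈ -27.119429, π⊥ = -4-7·λ' ≈ -1.880571 ∉ [-1.2, -0.2) ⇒ out
candidate 3: (m,n)=(-1,-4) → π∥ = -1-4·λ ≈ -14.211103, π⊥ = -1-4·λ' ≈ 0.211103 ∉ [-1.2, -0.2) ⇒ out
candidate 4: (m,n)=(3,10) → π∥ = 3+10·λ ≈ 36.027756, π⊥ = 3+10·λ' ≈ -0.027756 ∉ [-1.2, -0.2) ⇒ out
candidate 5: (m,n)=(-1,10) → π∥ = -1+10·λ ≈ 32.027756, π⊥ = -1+10·λ' ≈ -4.027756 ∉ [-1.2, -0.2) ⇒ out
candidate 6: (m,n)=(12,6) → π∥ = 12+6·λ ≈ 31.816654, π⊥ = 12+6·λ' ≈ 10.183346 ∉ [-1.2, -0.2) ⇒ out
candidate 7: (m,n)=(3,-10) → π∥ = 3-10·λ ≈ -30.027756, π⊥ = 3-10·λ' ≈ 6.027756 ∉ [-1.2, -0.2) ⇒ out

1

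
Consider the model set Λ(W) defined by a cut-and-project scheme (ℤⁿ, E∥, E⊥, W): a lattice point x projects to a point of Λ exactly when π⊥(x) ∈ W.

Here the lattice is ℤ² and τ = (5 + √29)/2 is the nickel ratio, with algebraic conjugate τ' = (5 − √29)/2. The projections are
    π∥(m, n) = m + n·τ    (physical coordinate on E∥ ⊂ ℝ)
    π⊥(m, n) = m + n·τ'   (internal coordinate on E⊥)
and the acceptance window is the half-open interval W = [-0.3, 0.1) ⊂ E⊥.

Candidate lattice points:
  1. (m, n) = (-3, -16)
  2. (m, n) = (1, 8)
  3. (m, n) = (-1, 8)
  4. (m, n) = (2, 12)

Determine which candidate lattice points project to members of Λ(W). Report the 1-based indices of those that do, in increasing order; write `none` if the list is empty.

Compute τ' = (5−√29)/2 = -0.192582, so π⊥(m,n) = m -0.192582·n.
candidate 1: (m,n)=(-3,-16) → π∥ = -3-16·τ ≈ -86.081318, π⊥ = -3-16·τ' ≈ 0.081318 ∈ [-0.3, 0.1) ⇒ IN Λ
candidate 2: (m,n)=(1,8) → π∥ = 1+8·τ ≈ 42.540659, π⊥ = 1+8·τ' ≈ -0.540659 ∉ [-0.3, 0.1) ⇒ out
candidate 3: (m,n)=(-1,8) → π∥ = -1+8·τ ≈ 40.540659, π⊥ = -1+8·τ' ≈ -2.540659 ∉ [-0.3, 0.1) ⇒ out
candidate 4: (m,n)=(2,12) → π∥ = 2+12·τ ≈ 64.310989, π⊥ = 2+12·τ' ≈ -0.310989 ∉ [-0.3, 0.1) ⇒ out

1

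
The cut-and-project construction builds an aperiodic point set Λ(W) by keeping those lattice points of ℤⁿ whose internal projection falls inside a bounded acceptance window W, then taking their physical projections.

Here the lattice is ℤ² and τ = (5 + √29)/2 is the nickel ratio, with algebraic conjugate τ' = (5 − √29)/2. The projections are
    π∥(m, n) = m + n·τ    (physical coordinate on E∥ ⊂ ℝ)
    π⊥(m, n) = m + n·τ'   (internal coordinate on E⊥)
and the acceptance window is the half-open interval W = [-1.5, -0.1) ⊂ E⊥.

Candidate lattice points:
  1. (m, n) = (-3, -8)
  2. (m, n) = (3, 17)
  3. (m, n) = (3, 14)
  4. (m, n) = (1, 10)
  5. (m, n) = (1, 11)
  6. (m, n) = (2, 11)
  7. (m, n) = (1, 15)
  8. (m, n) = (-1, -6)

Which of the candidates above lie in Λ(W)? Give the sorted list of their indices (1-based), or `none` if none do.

τ' = (5−√29)/2 ≈ -0.19258.
candidate 1: (m,n)=(-3,-8) → π∥ = -3-8·τ ≈ -44.54066, π⊥ = -3-8·τ' ≈ -1.45934 ∈ [-1.5, -0.1) ⇒ IN Λ
candidate 2: (m,n)=(3,17) → π∥ = 3+17·τ ≈ 91.27390, π⊥ = 3+17·τ' ≈ -0.27390 ∈ [-1.5, -0.1) ⇒ IN Λ
candidate 3: (m,n)=(3,14) → π∥ = 3+14·τ ≈ 75.69615, π⊥ = 3+14·τ' ≈ 0.30385 ∉ [-1.5, -0.1) ⇒ out
candidate 4: (m,n)=(1,10) → π∥ = 1+10·τ ≈ 52.92582, π⊥ = 1+10·τ' ≈ -0.92582 ∈ [-1.5, -0.1) ⇒ IN Λ
candidate 5: (m,n)=(1,11) → π∥ = 1+11·τ ≈ 58.11841, π⊥ = 1+11·τ' ≈ -1.11841 ∈ [-1.5, -0.1) ⇒ IN Λ
candidate 6: (m,n)=(2,11) → π∥ = 2+11·τ ≈ 59.11841, π⊥ = 2+11·τ' ≈ -0.11841 ∈ [-1.5, -0.1) ⇒ IN Λ
candidate 7: (m,n)=(1,15) → π∥ = 1+15·τ ≈ 78.88874, π⊥ = 1+15·τ' ≈ -1.88874 ∉ [-1.5, -0.1) ⇒ out
candidate 8: (m,n)=(-1,-6) → π∥ = -1-6·τ ≈ -32.15549, π⊥ = -1-6·τ' ≈ 0.15549 ∉ [-1.5, -0.1) ⇒ out

1, 2, 4, 5, 6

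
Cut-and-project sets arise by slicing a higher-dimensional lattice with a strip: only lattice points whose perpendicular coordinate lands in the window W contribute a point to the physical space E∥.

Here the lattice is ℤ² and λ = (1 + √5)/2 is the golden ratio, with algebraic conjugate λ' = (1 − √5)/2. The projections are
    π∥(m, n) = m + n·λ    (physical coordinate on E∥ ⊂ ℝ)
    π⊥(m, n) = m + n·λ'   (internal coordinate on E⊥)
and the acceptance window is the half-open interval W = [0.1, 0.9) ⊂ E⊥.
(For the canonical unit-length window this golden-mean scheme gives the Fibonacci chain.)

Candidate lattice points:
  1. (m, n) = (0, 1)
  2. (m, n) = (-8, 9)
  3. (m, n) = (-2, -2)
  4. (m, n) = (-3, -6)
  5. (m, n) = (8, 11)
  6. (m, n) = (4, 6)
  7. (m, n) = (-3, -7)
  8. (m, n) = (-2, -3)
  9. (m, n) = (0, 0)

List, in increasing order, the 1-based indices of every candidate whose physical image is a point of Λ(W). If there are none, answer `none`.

4, 6

Compute λ' = (1−√5)/2 = -0.618034, so π⊥(m,n) = m -0.618034·n.
candidate 1: (m,n)=(0,1) → π∥ = 0+1·λ ≈ 1.618034, π⊥ = 0+1·λ' ≈ -0.618034 ∉ [0.1, 0.9) ⇒ out
candidate 2: (m,n)=(-8,9) → π∥ = -8+9·λ ≈ 6.562306, π⊥ = -8+9·λ' ≈ -13.562306 ∉ [0.1, 0.9) ⇒ out
candidate 3: (m,n)=(-2,-2) → π∥ = -2-2·λ ≈ -5.236068, π⊥ = -2-2·λ' ≈ -0.763932 ∉ [0.1, 0.9) ⇒ out
candidate 4: (m,n)=(-3,-6) → π∥ = -3-6·λ ≈ -12.708204, π⊥ = -3-6·λ' ≈ 0.708204 ∈ [0.1, 0.9) ⇒ IN Λ
candidate 5: (m,n)=(8,11) → π∥ = 8+11·λ ≈ 25.798374, π⊥ = 8+11·λ' ≈ 1.201626 ∉ [0.1, 0.9) ⇒ out
candidate 6: (m,n)=(4,6) → π∥ = 4+6·λ ≈ 13.708204, π⊥ = 4+6·λ' ≈ 0.291796 ∈ [0.1, 0.9) ⇒ IN Λ
candidate 7: (m,n)=(-3,-7) → π∥ = -3-7·λ ≈ -14.326238, π⊥ = -3-7·λ' ≈ 1.326238 ∉ [0.1, 0.9) ⇒ out
candidate 8: (m,n)=(-2,-3) → π∥ = -2-3·λ ≈ -6.854102, π⊥ = -2-3·λ' ≈ -0.145898 ∉ [0.1, 0.9) ⇒ out
candidate 9: (m,n)=(0,0) → π∥ = 0+0·λ ≈ 0.000000, π⊥ = 0+0·λ' ≈ 0.000000 ∉ [0.1, 0.9) ⇒ out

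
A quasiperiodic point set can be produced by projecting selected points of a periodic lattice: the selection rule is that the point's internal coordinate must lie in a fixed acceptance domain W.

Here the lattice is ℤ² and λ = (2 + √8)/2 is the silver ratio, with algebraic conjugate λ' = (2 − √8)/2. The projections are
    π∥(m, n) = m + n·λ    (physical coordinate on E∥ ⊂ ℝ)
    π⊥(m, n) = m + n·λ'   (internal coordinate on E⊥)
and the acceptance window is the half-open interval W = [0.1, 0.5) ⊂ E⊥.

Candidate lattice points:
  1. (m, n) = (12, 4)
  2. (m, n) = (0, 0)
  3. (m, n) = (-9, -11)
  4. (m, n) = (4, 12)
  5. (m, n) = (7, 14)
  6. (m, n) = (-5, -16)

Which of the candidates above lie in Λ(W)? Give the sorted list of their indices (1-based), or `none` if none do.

Compute λ' = (2−√8)/2 = -0.414214, so π⊥(m,n) = m -0.414214·n.
candidate 1: (m,n)=(12,4) → π∥ = 12+4·λ ≈ 21.656854, π⊥ = 12+4·λ' ≈ 10.343146 ∉ [0.1, 0.5) ⇒ out
candidate 2: (m,n)=(0,0) → π∥ = 0+0·λ ≈ 0.000000, π⊥ = 0+0·λ' ≈ 0.000000 ∉ [0.1, 0.5) ⇒ out
candidate 3: (m,n)=(-9,-11) → π∥ = -9-11·λ ≈ -35.556349, π⊥ = -9-11·λ' ≈ -4.443651 ∉ [0.1, 0.5) ⇒ out
candidate 4: (m,n)=(4,12) → π∥ = 4+12·λ ≈ 32.970563, π⊥ = 4+12·λ' ≈ -0.970563 ∉ [0.1, 0.5) ⇒ out
candidate 5: (m,n)=(7,14) → π∥ = 7+14·λ ≈ 40.798990, π⊥ = 7+14·λ' ≈ 1.201010 ∉ [0.1, 0.5) ⇒ out
candidate 6: (m,n)=(-5,-16) → π∥ = -5-16·λ ≈ -43.627417, π⊥ = -5-16·λ' ≈ 1.627417 ∉ [0.1, 0.5) ⇒ out

none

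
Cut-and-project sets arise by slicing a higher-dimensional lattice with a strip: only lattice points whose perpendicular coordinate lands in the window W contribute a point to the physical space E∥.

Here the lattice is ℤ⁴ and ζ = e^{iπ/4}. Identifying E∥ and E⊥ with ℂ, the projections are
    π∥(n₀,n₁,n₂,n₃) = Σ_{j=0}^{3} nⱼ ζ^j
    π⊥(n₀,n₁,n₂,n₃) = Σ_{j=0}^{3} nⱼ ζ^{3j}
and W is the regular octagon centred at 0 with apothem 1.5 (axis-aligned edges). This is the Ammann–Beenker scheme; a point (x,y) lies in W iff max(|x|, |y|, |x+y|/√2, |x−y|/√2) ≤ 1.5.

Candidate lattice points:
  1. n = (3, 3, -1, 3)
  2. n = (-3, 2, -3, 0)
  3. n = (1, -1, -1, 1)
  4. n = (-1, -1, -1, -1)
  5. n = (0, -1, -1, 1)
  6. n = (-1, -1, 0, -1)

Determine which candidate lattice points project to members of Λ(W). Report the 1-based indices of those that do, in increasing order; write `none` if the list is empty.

4

π⊥(n) = n₀ + n₁ζ³ + n₂ζ⁶ + n₃ζ⁹ where ζ = e^{iπ/4}.
candidate 1: n = (3, 3, -1, 3) → π⊥ ≈ (+3.00000, +5.24264); max(|x|,|y|,|x±y|/√2) = 5.82843 > 1.5 ⇒ ∉ W
candidate 2: n = (-3, 2, -3, 0) → π⊥ ≈ (-4.41421, +4.41421); max(|x|,|y|,|x±y|/√2) = 6.24264 > 1.5 ⇒ ∉ W
candidate 3: n = (1, -1, -1, 1) → π⊥ ≈ (+2.41421, +1.00000); max(|x|,|y|,|x±y|/√2) = 2.41421 > 1.5 ⇒ ∉ W
candidate 4: n = (-1, -1, -1, -1) → π⊥ ≈ (-1.00000, -0.41421); max(|x|,|y|,|x±y|/√2) = 1.00000 ≤ 1.5 ⇒ ∈ W
candidate 5: n = (0, -1, -1, 1) → π⊥ ≈ (+1.41421, +1.00000); max(|x|,|y|,|x±y|/√2) = 1.70711 > 1.5 ⇒ ∉ W
candidate 6: n = (-1, -1, 0, -1) → π⊥ ≈ (-1.00000, -1.41421); max(|x|,|y|,|x±y|/√2) = 1.70711 > 1.5 ⇒ ∉ W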